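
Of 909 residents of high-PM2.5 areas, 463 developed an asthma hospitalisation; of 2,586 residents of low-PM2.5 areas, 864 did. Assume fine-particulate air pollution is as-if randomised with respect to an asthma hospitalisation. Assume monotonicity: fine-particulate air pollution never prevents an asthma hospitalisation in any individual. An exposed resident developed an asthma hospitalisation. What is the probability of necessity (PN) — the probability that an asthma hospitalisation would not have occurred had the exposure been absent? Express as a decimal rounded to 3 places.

p₁ = P(outcome | exposed) = 463/909 = 0.50935
p₀ = P(outcome | unexposed) = 864/2586 = 0.33411
Under exogeneity and monotonicity, PN = (p₁ − p₀) / p₁.
PN = (0.50935 − 0.33411) / 0.50935 = 0.17524 / 0.50935 ≈ 0.3441

PN ≈ 0.344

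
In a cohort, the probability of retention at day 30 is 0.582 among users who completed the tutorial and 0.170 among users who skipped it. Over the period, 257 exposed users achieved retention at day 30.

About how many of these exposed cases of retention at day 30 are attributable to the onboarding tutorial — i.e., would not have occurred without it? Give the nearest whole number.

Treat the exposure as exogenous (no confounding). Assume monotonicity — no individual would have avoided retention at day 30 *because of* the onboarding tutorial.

Let p₁ = 0.582, p₀ = 0.17.
PN = (p₁ − p₀)/p₁ = (0.582 − 0.17) / 0.582 ≈ 0.70790.
Attributable cases ≈ PN × (exposed cases) = 0.70790 × 257 ≈ 181.93.

about 182 cases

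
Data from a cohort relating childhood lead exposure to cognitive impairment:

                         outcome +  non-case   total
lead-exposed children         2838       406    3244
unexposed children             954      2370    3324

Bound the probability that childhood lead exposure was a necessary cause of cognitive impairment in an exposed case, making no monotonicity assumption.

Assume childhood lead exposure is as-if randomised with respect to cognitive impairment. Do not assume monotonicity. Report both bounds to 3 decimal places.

p₁ = P(outcome | exposed) = 2838/3244 = 0.87485
p₀ = P(outcome | unexposed) = 954/3324 = 0.287
Under exogeneity alone the bounds on PN are max{0,(p₁−p₀)/p₁} ≤ PN ≤ min{1,(1−p₀)/p₁}.
  lower = (p₁ − p₀)/p₁ = 0.58784 / 0.87485 ≈ 0.6719
  upper = min{1, (1 − p₀)/p₁} = 0.713 / 0.87485 ≈ 0.8150

0.672 ≤ PN ≤ 0.815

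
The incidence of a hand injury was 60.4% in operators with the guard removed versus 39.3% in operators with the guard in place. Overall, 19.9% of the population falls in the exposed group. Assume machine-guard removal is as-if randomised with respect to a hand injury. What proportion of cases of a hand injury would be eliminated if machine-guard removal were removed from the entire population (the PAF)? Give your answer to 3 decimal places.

PAF ≈ 0.097

p₁ = 0.604, p₀ = 0.393.
Overall risk P(Y=1) = π·p₁ + (1−π)·p₀ = 0.199×0.604 + 0.801×0.393 = 0.43499.
Under exogeneity, PAF = [P(Y=1) − p₀] / P(Y=1).
PAF = (0.43499 − 0.393) / 0.43499 ≈ 0.0965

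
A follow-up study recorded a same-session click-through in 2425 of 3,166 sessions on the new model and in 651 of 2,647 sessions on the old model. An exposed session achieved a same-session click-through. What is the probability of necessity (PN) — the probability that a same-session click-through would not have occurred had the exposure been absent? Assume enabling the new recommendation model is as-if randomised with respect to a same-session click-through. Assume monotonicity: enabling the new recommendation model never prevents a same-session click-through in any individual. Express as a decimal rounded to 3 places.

p₁ = P(outcome | exposed) = 2425/3166 = 0.76595
p₀ = P(outcome | unexposed) = 651/2647 = 0.24594
Under exogeneity and monotonicity, PN = (p₁ − p₀) / p₁.
PN = (0.76595 − 0.24594) / 0.76595 = 0.52001 / 0.76595 ≈ 0.6789

PN ≈ 0.679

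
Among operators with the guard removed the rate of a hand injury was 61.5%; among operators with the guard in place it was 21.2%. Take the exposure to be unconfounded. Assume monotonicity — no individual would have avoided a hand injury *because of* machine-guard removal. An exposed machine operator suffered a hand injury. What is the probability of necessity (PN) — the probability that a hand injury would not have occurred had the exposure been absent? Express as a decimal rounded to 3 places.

p₁ = 0.615, p₀ = 0.212.
Under exogeneity and monotonicity, PN = (p₁ − p₀) / p₁.
PN = (0.615 − 0.212) / 0.615 = 0.403 / 0.615 ≈ 0.6553

PN ≈ 0.655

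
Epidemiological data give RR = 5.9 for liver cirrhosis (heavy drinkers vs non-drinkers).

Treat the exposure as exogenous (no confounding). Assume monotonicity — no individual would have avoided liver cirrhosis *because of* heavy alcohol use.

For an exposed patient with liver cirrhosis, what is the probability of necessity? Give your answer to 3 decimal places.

Under exogeneity and monotonicity, PN = (RR − 1) / RR = 1 − 1/RR.
PN = (5.9 − 1) / 5.9 = 4.9 / 5.9 ≈ 0.8305

PN ≈ 0.831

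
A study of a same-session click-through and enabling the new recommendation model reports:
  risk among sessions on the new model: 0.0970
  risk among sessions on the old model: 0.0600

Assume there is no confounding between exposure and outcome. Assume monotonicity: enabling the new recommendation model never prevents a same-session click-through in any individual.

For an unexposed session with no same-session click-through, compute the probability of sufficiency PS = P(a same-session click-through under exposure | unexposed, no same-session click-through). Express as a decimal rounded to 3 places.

Let p₁ = 0.097, p₀ = 0.06.
Under exogeneity and monotonicity, PS = (p₁ − p₀) / (1 − p₀).
PS = (0.097 − 0.06) / (1 − 0.06) = 0.037 / 0.94 ≈ 0.0394

PS ≈ 0.039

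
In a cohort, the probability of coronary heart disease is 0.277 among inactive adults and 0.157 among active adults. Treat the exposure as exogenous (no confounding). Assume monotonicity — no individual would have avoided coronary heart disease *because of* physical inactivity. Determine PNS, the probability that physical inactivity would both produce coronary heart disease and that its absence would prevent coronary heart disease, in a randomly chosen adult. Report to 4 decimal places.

PNS ≈ 0.1200

Let p₁ = 0.277, p₀ = 0.157.
Under exogeneity and monotonicity, PNS = p₁ − p₀.
PNS = 0.277 − 0.157 = 0.12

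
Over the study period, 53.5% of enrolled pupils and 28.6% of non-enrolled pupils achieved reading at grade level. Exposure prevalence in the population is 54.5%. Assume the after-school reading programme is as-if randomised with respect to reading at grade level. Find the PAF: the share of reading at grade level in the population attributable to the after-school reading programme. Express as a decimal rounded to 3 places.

p₁ = 0.535, p₀ = 0.286.
Overall risk P(Y=1) = π·p₁ + (1−π)·p₀ = 0.545×0.535 + 0.455×0.286 = 0.4217.
Under exogeneity, PAF = [P(Y=1) − p₀] / P(Y=1).
PAF = (0.4217 − 0.286) / 0.4217 ≈ 0.3218

PAF ≈ 0.322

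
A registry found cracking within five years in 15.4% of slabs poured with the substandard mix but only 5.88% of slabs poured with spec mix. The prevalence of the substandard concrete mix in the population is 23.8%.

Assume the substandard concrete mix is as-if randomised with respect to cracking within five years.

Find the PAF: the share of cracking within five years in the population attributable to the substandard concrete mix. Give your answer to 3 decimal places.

p₁ = 0.154, p₀ = 0.0588.
Overall risk P(Y=1) = π·p₁ + (1−π)·p₀ = 0.238×0.154 + 0.762×0.0588 = 0.081458.
Under exogeneity, PAF = [P(Y=1) − p₀] / P(Y=1).
PAF = (0.081458 − 0.0588) / 0.081458 ≈ 0.2782

PAF ≈ 0.278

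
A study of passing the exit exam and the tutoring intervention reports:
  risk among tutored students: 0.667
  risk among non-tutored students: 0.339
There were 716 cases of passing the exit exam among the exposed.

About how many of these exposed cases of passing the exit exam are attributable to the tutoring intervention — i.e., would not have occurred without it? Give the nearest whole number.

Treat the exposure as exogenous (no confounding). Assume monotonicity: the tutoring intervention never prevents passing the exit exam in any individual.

Let p₁ = 0.667, p₀ = 0.339.
PN = (p₁ − p₀)/p₁ = (0.667 − 0.339) / 0.667 ≈ 0.49175.
Attributable cases ≈ PN × (exposed cases) = 0.49175 × 716 ≈ 352.10.

about 352 cases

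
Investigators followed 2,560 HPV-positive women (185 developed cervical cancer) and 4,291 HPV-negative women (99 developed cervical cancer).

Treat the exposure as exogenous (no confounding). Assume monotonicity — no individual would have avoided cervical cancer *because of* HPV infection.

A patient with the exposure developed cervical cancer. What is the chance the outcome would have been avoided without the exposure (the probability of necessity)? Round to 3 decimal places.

p₁ = P(outcome | exposed) = 185/2560 = 0.072266
p₀ = P(outcome | unexposed) = 99/4291 = 0.023072
Under exogeneity and monotonicity, PN = (p₁ − p₀) / p₁.
PN = (0.072266 − 0.023072) / 0.072266 = 0.049194 / 0.072266 ≈ 0.6807

PN ≈ 0.681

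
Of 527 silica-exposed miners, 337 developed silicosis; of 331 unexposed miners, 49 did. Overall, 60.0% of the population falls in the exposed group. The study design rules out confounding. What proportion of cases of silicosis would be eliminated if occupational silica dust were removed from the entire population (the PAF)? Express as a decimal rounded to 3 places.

p₁ = P(outcome | exposed) = 337/527 = 0.63947
p₀ = P(outcome | unexposed) = 49/331 = 0.14804
Overall risk P(Y=1) = π·p₁ + (1−π)·p₀ = 0.6×0.63947 + 0.4×0.14804 = 0.4429.
Under exogeneity, PAF = [P(Y=1) − p₀] / P(Y=1).
PAF = (0.4429 − 0.14804) / 0.4429 ≈ 0.6658

PAF ≈ 0.666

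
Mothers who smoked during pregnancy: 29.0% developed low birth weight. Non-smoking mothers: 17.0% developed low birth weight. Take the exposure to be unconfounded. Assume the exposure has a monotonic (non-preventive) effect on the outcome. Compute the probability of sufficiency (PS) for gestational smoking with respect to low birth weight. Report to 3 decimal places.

PS ≈ 0.145

p₁ = 0.29, p₀ = 0.17.
Under exogeneity and monotonicity, PS = (p₁ − p₀) / (1 − p₀).
PS = (0.29 − 0.17) / (1 − 0.17) = 0.12 / 0.83 ≈ 0.1446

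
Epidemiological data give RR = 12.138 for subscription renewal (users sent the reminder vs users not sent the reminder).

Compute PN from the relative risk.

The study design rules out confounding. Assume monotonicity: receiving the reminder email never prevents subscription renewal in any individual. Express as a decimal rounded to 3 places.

Under exogeneity and monotonicity, PN = (RR − 1) / RR = 1 − 1/RR.
PN = (12.138 − 1) / 12.138 = 11.14 / 12.138 ≈ 0.9176

PN ≈ 0.918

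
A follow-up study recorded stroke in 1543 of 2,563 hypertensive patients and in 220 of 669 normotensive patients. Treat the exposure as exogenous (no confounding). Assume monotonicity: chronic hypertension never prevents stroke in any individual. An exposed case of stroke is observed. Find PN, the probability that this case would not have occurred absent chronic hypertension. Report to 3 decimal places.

PN ≈ 0.454

p₁ = P(outcome | exposed) = 1543/2563 = 0.60203
p₀ = P(outcome | unexposed) = 220/669 = 0.32885
Under exogeneity and monotonicity, PN = (p₁ − p₀) / p₁.
PN = (0.60203 − 0.32885) / 0.60203 = 0.27318 / 0.60203 ≈ 0.4538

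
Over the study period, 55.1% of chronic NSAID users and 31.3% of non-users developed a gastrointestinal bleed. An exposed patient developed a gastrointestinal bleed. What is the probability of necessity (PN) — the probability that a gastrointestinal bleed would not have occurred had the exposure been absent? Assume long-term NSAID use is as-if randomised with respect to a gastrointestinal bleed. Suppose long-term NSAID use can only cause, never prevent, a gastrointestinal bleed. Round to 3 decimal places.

p₁ = 0.551, p₀ = 0.313.
Under exogeneity and monotonicity, PN = (p₁ − p₀) / p₁.
PN = (0.551 − 0.313) / 0.551 = 0.238 / 0.551 ≈ 0.4319

PN ≈ 0.432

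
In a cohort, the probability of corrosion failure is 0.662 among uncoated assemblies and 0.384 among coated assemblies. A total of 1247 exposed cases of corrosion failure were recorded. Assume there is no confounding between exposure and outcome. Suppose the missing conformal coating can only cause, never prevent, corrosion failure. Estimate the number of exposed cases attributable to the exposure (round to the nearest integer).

Let p₁ = 0.662, p₀ = 0.384.
PN = (p₁ − p₀)/p₁ = (0.662 − 0.384) / 0.662 ≈ 0.41994.
Attributable cases ≈ PN × (exposed cases) = 0.41994 × 1247 ≈ 523.66.

about 524 cases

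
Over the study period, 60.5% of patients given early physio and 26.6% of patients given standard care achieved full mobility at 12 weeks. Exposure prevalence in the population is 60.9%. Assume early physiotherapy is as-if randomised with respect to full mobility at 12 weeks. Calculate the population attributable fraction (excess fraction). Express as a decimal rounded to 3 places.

p₁ = 0.605, p₀ = 0.266.
Overall risk P(Y=1) = π·p₁ + (1−π)·p₀ = 0.609×0.605 + 0.391×0.266 = 0.47245.
Under exogeneity, PAF = [P(Y=1) − p₀] / P(Y=1).
PAF = (0.47245 − 0.266) / 0.47245 ≈ 0.4370

PAF ≈ 0.437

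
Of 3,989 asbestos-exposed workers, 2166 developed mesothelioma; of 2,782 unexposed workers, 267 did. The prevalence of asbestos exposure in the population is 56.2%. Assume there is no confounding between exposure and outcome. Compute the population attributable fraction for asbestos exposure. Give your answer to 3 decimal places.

p₁ = P(outcome | exposed) = 2166/3989 = 0.54299
p₀ = P(outcome | unexposed) = 267/2782 = 0.095974
Overall risk P(Y=1) = π·p₁ + (1−π)·p₀ = 0.562×0.54299 + 0.438×0.095974 = 0.3472.
Under exogeneity, PAF = [P(Y=1) − p₀] / P(Y=1).
PAF = (0.3472 − 0.095974) / 0.3472 ≈ 0.7236

PAF ≈ 0.724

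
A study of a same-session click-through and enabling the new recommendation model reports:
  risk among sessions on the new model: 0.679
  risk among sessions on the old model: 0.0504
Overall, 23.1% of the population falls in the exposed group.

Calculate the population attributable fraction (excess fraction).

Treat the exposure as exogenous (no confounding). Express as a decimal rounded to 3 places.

Let p₁ = 0.679, p₀ = 0.0504.
Overall risk P(Y=1) = π·p₁ + (1−π)·p₀ = 0.231×0.679 + 0.769×0.0504 = 0.19561.
Under exogeneity, PAF = [P(Y=1) − p₀] / P(Y=1).
PAF = (0.19561 − 0.0504) / 0.19561 ≈ 0.7423

PAF ≈ 0.742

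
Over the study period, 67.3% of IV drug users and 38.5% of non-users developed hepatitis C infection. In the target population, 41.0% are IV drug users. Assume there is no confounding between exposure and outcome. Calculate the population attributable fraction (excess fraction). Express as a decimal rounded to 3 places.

p₁ = 0.673, p₀ = 0.385.
Overall risk P(Y=1) = π·p₁ + (1−π)·p₀ = 0.41×0.673 + 0.59×0.385 = 0.50308.
Under exogeneity, PAF = [P(Y=1) − p₀] / P(Y=1).
PAF = (0.50308 − 0.385) / 0.50308 ≈ 0.2347

PAF ≈ 0.235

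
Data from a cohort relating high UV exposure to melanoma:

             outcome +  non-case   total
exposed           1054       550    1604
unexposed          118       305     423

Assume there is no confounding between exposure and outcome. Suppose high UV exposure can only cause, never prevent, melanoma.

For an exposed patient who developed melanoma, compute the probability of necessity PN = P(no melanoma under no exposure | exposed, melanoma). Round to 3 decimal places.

p₁ = P(outcome | exposed) = 1054/1604 = 0.65711
p₀ = P(outcome | unexposed) = 118/423 = 0.27896
Under exogeneity and monotonicity, PN = (p₁ − p₀) / p₁.
PN = (0.65711 − 0.27896) / 0.65711 = 0.37815 / 0.65711 ≈ 0.5755

PN ≈ 0.575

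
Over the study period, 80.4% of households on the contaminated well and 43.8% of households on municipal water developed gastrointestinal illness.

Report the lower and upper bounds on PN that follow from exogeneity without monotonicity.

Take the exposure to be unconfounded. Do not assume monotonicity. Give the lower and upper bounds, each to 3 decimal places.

p₁ = 0.804, p₀ = 0.438.
Under exogeneity alone the bounds on PN are max{0,(p₁−p₀)/p₁} ≤ PN ≤ min{1,(1−p₀)/p₁}.
  lower = (p₁ − p₀)/p₁ = 0.366 / 0.804 ≈ 0.4552
  upper = min{1, (1 − p₀)/p₁} = 0.562 / 0.804 ≈ 0.6990

0.455 ≤ PN ≤ 0.699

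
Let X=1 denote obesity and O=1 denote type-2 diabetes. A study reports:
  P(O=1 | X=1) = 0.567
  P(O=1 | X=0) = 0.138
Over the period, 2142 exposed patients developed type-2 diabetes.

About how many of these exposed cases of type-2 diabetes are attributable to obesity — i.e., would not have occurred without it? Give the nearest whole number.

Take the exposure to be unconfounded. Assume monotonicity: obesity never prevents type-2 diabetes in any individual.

Let p₁ = 0.567, p₀ = 0.138.
PN = (p₁ − p₀)/p₁ = (0.567 − 0.138) / 0.567 ≈ 0.75661.
Attributable cases ≈ PN × (exposed cases) = 0.75661 × 2142 ≈ 1620.67.

about 1621 cases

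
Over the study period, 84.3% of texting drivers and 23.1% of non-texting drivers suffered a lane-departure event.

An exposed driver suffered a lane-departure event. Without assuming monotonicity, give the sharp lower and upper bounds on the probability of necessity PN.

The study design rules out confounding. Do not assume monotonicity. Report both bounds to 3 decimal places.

p₁ = 0.843, p₀ = 0.231.
Under exogeneity alone the bounds on PN are max{0,(p₁−p₀)/p₁} ≤ PN ≤ min{1,(1−p₀)/p₁}.
  lower = (p₁ − p₀)/p₁ = 0.612 / 0.843 ≈ 0.7260
  upper = min{1, (1 − p₀)/p₁} = 0.769 / 0.843 ≈ 0.9122

0.726 ≤ PN ≤ 0.912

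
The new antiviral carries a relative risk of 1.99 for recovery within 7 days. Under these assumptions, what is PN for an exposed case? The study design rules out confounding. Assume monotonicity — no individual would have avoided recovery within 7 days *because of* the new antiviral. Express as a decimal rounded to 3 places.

PN ≈ 0.497

Under exogeneity and monotonicity, PN = (RR − 1) / RR = 1 − 1/RR.
PN = (1.99 − 1) / 1.99 = 0.99 / 1.99 ≈ 0.4975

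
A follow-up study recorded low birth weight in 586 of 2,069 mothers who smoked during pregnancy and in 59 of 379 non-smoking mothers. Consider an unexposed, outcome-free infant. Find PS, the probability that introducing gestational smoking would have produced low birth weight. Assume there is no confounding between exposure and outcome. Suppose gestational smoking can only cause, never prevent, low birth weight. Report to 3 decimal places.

PS ≈ 0.151

p₁ = P(outcome | exposed) = 586/2069 = 0.28323
p₀ = P(outcome | unexposed) = 59/379 = 0.15567
Under exogeneity and monotonicity, PS = (p₁ − p₀) / (1 − p₀).
PS = (0.28323 − 0.15567) / (1 − 0.15567) = 0.12756 / 0.84433 ≈ 0.1511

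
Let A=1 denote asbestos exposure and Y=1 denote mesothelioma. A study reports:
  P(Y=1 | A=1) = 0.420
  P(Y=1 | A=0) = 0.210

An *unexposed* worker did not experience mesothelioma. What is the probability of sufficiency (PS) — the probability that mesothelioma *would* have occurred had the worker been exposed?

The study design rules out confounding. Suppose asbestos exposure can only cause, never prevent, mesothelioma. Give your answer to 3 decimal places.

Let p₁ = 0.42, p₀ = 0.21.
Under exogeneity and monotonicity, PS = (p₁ − p₀) / (1 − p₀).
PS = (0.42 − 0.21) / (1 − 0.21) = 0.21 / 0.79 ≈ 0.2658

PS ≈ 0.266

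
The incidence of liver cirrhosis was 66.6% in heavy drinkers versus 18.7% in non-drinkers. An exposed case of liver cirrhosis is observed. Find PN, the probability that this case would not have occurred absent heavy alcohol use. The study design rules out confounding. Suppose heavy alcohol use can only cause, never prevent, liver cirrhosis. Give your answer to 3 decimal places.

p₁ = 0.666, p₀ = 0.187.
Under exogeneity and monotonicity, PN = (p₁ − p₀) / p₁.
PN = (0.666 − 0.187) / 0.666 = 0.479 / 0.666 ≈ 0.7192

PN ≈ 0.719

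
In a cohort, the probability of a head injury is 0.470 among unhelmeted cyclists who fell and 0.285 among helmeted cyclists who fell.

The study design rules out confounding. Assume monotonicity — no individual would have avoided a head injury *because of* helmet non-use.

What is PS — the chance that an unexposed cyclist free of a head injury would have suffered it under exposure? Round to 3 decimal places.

Let p₁ = 0.47, p₀ = 0.285.
Under exogeneity and monotonicity, PS = (p₁ − p₀) / (1 − p₀).
PS = (0.47 − 0.285) / (1 − 0.285) = 0.185 / 0.715 ≈ 0.2587

PS ≈ 0.259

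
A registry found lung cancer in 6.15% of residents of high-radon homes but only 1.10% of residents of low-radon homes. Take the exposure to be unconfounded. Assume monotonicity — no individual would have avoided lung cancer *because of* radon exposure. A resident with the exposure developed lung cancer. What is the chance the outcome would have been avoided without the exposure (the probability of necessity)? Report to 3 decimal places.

p₁ = 0.0615, p₀ = 0.011.
Under exogeneity and monotonicity, PN = (p₁ − p₀) / p₁.
PN = (0.0615 − 0.011) / 0.0615 = 0.0505 / 0.0615 ≈ 0.8211

PN ≈ 0.821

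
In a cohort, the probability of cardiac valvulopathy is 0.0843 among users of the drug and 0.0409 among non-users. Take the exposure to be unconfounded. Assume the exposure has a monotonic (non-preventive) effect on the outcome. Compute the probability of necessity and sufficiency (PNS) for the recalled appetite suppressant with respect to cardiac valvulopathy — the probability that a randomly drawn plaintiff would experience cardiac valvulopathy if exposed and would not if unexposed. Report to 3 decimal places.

PNS ≈ 0.043

Let p₁ = 0.0843, p₀ = 0.0409.
Under exogeneity and monotonicity, PNS = p₁ − p₀.
PNS = 0.0843 − 0.0409 = 0.0434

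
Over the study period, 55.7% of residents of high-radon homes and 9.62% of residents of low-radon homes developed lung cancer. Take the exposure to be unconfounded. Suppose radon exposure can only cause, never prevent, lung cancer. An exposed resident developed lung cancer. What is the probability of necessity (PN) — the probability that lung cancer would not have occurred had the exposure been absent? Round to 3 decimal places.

p₁ = 0.557, p₀ = 0.0962.
Under exogeneity and monotonicity, PN = (p₁ − p₀) / p₁.
PN = (0.557 − 0.0962) / 0.557 = 0.4608 / 0.557 ≈ 0.8273

PN ≈ 0.827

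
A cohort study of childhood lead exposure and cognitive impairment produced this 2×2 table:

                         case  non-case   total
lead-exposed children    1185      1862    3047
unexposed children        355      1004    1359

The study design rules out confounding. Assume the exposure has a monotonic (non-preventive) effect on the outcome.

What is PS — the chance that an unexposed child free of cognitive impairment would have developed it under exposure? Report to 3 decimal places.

PS ≈ 0.173

p₁ = P(outcome | exposed) = 1185/3047 = 0.38891
p₀ = P(outcome | unexposed) = 355/1359 = 0.26122
Under exogeneity and monotonicity, PS = (p₁ − p₀)/(1 − p₀).
PS = (0.38891 − 0.26122) / 0.73878 ≈ 0.1728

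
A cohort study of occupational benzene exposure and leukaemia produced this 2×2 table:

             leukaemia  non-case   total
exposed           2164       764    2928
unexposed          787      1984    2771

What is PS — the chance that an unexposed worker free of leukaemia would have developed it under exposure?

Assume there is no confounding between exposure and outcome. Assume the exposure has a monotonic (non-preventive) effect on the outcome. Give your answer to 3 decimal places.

PS ≈ 0.636

p₁ = P(outcome | exposed) = 2164/2928 = 0.73907
p₀ = P(outcome | unexposed) = 787/2771 = 0.28401
Under exogeneity and monotonicity, PS = (p₁ − p₀)/(1 − p₀).
PS = (0.73907 − 0.28401) / 0.71599 ≈ 0.6356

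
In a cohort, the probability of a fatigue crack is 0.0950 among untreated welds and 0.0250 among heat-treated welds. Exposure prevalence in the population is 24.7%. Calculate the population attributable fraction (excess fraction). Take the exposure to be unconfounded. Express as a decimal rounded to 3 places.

Let p₁ = 0.095, p₀ = 0.025.
Overall risk P(Y=1) = π·p₁ + (1−π)·p₀ = 0.247×0.095 + 0.753×0.025 = 0.04229.
Under exogeneity, PAF = [P(Y=1) − p₀] / P(Y=1).
PAF = (0.04229 − 0.025) / 0.04229 ≈ 0.4088

PAF ≈ 0.409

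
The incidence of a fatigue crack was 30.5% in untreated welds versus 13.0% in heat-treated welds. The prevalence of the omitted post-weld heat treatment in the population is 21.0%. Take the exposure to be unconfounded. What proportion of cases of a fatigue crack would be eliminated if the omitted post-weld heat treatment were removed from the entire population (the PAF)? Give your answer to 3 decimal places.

p₁ = 0.305, p₀ = 0.13.
Overall risk P(Y=1) = π·p₁ + (1−π)·p₀ = 0.21×0.305 + 0.79×0.13 = 0.16675.
Under exogeneity, PAF = [P(Y=1) − p₀] / P(Y=1).
PAF = (0.16675 − 0.13) / 0.16675 ≈ 0.2204

PAF ≈ 0.220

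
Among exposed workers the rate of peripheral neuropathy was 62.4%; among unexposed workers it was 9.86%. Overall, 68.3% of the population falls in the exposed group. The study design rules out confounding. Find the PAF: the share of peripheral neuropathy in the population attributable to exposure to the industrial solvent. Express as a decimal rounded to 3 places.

p₁ = 0.624, p₀ = 0.0986.
Overall risk P(Y=1) = π·p₁ + (1−π)·p₀ = 0.683×0.624 + 0.317×0.0986 = 0.45745.
Under exogeneity, PAF = [P(Y=1) − p₀] / P(Y=1).
PAF = (0.45745 − 0.0986) / 0.45745 ≈ 0.7845

PAF ≈ 0.784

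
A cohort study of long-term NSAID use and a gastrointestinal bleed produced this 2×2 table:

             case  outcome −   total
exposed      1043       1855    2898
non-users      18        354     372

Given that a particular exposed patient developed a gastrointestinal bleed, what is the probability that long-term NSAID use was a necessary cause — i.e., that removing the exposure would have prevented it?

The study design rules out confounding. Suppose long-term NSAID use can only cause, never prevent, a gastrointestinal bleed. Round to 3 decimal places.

PN ≈ 0.866

p₁ = P(outcome | exposed) = 1043/2898 = 0.3599
p₀ = P(outcome | unexposed) = 18/372 = 0.048387
Under exogeneity and monotonicity, PN = (p₁ − p₀)/p₁.
PN = (0.3599 − 0.048387) / 0.3599 ≈ 0.8656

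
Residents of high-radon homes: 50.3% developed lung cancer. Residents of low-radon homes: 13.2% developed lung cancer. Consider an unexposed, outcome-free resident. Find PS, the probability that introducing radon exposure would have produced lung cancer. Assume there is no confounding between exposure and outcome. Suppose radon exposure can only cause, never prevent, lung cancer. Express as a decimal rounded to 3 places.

p₁ = 0.503, p₀ = 0.132.
Under exogeneity and monotonicity, PS = (p₁ − p₀) / (1 − p₀).
PS = (0.503 − 0.132) / (1 − 0.132) = 0.371 / 0.868 ≈ 0.4274

PS ≈ 0.427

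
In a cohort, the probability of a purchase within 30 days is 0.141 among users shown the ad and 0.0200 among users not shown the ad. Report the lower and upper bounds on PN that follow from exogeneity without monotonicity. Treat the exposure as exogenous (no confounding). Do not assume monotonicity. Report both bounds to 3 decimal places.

Let p₁ = 0.141, p₀ = 0.02.
Under exogeneity alone the bounds on PN are max{0,(p₁−p₀)/p₁} ≤ PN ≤ min{1,(1−p₀)/p₁}.
  lower = (p₁ − p₀)/p₁ = 0.121 / 0.141 ≈ 0.8582
  upper = min{1, (1 − p₀)/p₁} = 0.98 / 0.141 ≈ 6.9504 → capped at 1

0.858 ≤ PN ≤ 1.000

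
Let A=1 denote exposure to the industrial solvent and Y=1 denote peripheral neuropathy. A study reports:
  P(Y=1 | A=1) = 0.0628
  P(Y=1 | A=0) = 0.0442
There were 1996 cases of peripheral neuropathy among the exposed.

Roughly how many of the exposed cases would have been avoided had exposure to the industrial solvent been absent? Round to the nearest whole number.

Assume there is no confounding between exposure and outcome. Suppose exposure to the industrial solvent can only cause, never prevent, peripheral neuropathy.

about 591 cases

Let p₁ = 0.0628, p₀ = 0.0442.
PN = (p₁ − p₀)/p₁ = (0.0628 − 0.0442) / 0.0628 ≈ 0.29618.
Attributable cases ≈ PN × (exposed cases) = 0.29618 × 1996 ≈ 591.17.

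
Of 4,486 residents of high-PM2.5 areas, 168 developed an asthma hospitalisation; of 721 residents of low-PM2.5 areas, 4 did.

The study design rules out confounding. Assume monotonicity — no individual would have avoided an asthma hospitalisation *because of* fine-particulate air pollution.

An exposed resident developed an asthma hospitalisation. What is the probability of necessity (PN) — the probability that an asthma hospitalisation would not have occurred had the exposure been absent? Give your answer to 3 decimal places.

p₁ = P(outcome | exposed) = 168/4486 = 0.03745
p₀ = P(outcome | unexposed) = 4/721 = 0.0055479
Under exogeneity and monotonicity, PN = (p₁ − p₀) / p₁.
PN = (0.03745 − 0.0055479) / 0.03745 = 0.031902 / 0.03745 ≈ 0.8519

PN ≈ 0.852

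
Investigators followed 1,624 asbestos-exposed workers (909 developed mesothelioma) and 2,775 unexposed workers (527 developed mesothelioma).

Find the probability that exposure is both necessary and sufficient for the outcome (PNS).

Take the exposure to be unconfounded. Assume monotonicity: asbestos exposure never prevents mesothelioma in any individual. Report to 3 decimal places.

p₁ = P(outcome | exposed) = 909/1624 = 0.55973
p₀ = P(outcome | unexposed) = 527/2775 = 0.18991
Under exogeneity and monotonicity, PNS = p₁ − p₀.
PNS = 0.55973 − 0.18991 = 0.36982

PNS ≈ 0.370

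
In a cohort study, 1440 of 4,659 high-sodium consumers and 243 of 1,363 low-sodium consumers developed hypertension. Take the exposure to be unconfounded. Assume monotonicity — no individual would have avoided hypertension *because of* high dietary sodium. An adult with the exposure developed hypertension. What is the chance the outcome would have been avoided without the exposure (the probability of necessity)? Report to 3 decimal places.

PN ≈ 0.423

p₁ = P(outcome | exposed) = 1440/4659 = 0.30908
p₀ = P(outcome | unexposed) = 243/1363 = 0.17828
Under exogeneity and monotonicity, PN = (p₁ − p₀) / p₁.
PN = (0.30908 − 0.17828) / 0.30908 = 0.1308 / 0.30908 ≈ 0.4232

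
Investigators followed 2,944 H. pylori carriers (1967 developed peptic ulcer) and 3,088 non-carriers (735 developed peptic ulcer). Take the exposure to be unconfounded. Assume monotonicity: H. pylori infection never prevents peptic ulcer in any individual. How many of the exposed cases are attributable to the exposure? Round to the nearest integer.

p₁ = P(outcome | exposed) = 1967/2944 = 0.66814
p₀ = P(outcome | unexposed) = 735/3088 = 0.23802
PN = (p₁ − p₀)/p₁ = (0.66814 − 0.23802) / 0.66814 ≈ 0.64376.
Attributable cases ≈ PN × (exposed cases) = 0.64376 × 1967 ≈ 1266.27.

about 1266 cases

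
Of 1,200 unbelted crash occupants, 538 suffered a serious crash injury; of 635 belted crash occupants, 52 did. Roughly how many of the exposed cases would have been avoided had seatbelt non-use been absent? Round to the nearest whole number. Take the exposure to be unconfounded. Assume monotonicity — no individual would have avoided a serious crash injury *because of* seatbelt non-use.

about 440 cases

p₁ = P(outcome | exposed) = 538/1200 = 0.44833
p₀ = P(outcome | unexposed) = 52/635 = 0.08189
PN = (p₁ − p₀)/p₁ = (0.44833 − 0.08189) / 0.44833 ≈ 0.81735.
Attributable cases ≈ PN × (exposed cases) = 0.81735 × 538 ≈ 439.73.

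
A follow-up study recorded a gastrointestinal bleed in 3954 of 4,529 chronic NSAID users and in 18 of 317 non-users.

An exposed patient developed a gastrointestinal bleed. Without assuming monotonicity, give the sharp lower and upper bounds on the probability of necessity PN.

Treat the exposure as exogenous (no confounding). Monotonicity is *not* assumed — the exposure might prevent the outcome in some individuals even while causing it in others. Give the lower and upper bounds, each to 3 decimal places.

0.935 ≤ PN ≤ 1.000

p₁ = P(outcome | exposed) = 3954/4529 = 0.87304
p₀ = P(outcome | unexposed) = 18/317 = 0.056782
Under exogeneity alone the bounds on PN are max{0,(p₁−p₀)/p₁} ≤ PN ≤ min{1,(1−p₀)/p₁}.
  lower = (p₁ − p₀)/p₁ = 0.81626 / 0.87304 ≈ 0.9350
  upper = min{1, (1 − p₀)/p₁} = 0.94322 / 0.87304 ≈ 1.0804 → capped at 1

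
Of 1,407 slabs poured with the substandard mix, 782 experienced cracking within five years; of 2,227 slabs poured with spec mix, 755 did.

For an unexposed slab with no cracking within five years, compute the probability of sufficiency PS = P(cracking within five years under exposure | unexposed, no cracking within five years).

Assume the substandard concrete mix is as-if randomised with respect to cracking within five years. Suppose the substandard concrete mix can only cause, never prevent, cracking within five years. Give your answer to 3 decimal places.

p₁ = P(outcome | exposed) = 782/1407 = 0.55579
p₀ = P(outcome | unexposed) = 755/2227 = 0.33902
Under exogeneity and monotonicity, PS = (p₁ − p₀) / (1 − p₀).
PS = (0.55579 − 0.33902) / (1 − 0.33902) = 0.21677 / 0.66098 ≈ 0.3280

PS ≈ 0.328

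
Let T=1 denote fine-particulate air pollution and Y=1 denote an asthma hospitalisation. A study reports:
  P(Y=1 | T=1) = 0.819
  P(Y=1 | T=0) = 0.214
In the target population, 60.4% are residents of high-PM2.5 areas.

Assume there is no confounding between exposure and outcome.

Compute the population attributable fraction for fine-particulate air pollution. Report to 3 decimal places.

Let p₁ = 0.819, p₀ = 0.214.
Overall risk P(Y=1) = π·p₁ + (1−π)·p₀ = 0.604×0.819 + 0.396×0.214 = 0.57942.
Under exogeneity, PAF = [P(Y=1) − p₀] / P(Y=1).
PAF = (0.57942 − 0.214) / 0.57942 ≈ 0.6307

PAF ≈ 0.631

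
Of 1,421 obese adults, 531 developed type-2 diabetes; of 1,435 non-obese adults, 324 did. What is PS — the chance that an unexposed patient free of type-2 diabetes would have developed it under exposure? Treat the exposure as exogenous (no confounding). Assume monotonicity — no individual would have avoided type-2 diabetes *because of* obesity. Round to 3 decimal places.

p₁ = P(outcome | exposed) = 531/1421 = 0.37368
p₀ = P(outcome | unexposed) = 324/1435 = 0.22578
Under exogeneity and monotonicity, PS = (p₁ − p₀) / (1 − p₀).
PS = (0.37368 − 0.22578) / (1 − 0.22578) = 0.1479 / 0.77422 ≈ 0.1910

PS ≈ 0.191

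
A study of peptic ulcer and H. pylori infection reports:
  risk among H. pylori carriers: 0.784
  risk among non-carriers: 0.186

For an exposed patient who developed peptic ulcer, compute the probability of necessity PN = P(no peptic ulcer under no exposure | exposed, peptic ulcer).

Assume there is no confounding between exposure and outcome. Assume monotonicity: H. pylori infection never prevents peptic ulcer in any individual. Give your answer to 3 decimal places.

Let p₁ = 0.784, p₀ = 0.186.
Under exogeneity and monotonicity, PN = (p₁ − p₀) / p₁.
PN = (0.784 − 0.186) / 0.784 = 0.598 / 0.784 ≈ 0.7628

PN ≈ 0.763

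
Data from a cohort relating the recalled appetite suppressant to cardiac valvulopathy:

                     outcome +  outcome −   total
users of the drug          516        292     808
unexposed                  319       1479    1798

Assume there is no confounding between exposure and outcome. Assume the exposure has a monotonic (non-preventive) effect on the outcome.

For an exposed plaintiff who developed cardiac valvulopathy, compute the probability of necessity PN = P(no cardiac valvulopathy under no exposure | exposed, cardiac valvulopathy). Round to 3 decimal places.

PN ≈ 0.722

p₁ = P(outcome | exposed) = 516/808 = 0.63861
p₀ = P(outcome | unexposed) = 319/1798 = 0.17742
Under exogeneity and monotonicity, PN = (p₁ − p₀)/p₁.
PN = (0.63861 − 0.17742) / 0.63861 ≈ 0.7222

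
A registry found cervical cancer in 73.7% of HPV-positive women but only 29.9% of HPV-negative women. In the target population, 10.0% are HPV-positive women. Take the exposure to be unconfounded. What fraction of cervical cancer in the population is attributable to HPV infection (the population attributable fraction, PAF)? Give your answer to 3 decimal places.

PAF ≈ 0.128

p₁ = 0.737, p₀ = 0.299.
Overall risk P(Y=1) = π·p₁ + (1−π)·p₀ = 0.1×0.737 + 0.9×0.299 = 0.3428.
Under exogeneity, PAF = [P(Y=1) − p₀] / P(Y=1).
PAF = (0.3428 − 0.299) / 0.3428 ≈ 0.1278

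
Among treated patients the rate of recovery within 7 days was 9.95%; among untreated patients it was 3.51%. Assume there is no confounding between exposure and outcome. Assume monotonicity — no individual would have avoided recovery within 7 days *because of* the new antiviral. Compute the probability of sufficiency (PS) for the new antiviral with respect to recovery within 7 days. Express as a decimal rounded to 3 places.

p₁ = 0.0995, p₀ = 0.0351.
Under exogeneity and monotonicity, PS = (p₁ − p₀) / (1 − p₀).
PS = (0.0995 − 0.0351) / (1 − 0.0351) = 0.0644 / 0.9649 ≈ 0.0667

PS ≈ 0.067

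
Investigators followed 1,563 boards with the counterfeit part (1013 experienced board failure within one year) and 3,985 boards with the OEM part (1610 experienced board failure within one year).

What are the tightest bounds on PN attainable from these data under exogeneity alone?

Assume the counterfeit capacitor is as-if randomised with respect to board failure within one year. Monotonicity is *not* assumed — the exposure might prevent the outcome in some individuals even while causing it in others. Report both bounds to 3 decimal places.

0.377 ≤ PN ≤ 0.920

p₁ = P(outcome | exposed) = 1013/1563 = 0.64811
p₀ = P(outcome | unexposed) = 1610/3985 = 0.40402
Under exogeneity alone the bounds on PN are max{0,(p₁−p₀)/p₁} ≤ PN ≤ min{1,(1−p₀)/p₁}.
  lower = (p₁ − p₀)/p₁ = 0.2441 / 0.64811 ≈ 0.3766
  upper = min{1, (1 − p₀)/p₁} = 0.59598 / 0.64811 ≈ 0.9196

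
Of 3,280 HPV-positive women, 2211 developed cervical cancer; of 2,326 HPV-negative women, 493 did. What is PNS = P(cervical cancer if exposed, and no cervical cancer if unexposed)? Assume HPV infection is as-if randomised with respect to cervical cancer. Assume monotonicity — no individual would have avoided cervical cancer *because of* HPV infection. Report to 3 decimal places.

p₁ = P(outcome | exposed) = 2211/3280 = 0.67409
p₀ = P(outcome | unexposed) = 493/2326 = 0.21195
Under exogeneity and monotonicity, PNS = p₁ − p₀.
PNS = 0.67409 − 0.21195 = 0.46213

PNS ≈ 0.462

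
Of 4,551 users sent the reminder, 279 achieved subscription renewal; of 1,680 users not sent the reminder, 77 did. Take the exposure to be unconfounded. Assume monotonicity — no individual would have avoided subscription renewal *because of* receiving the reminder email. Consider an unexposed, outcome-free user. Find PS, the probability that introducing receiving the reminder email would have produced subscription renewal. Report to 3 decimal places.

PS ≈ 0.016

p₁ = P(outcome | exposed) = 279/4551 = 0.061305
p₀ = P(outcome | unexposed) = 77/1680 = 0.045833
Under exogeneity and monotonicity, PS = (p₁ − p₀) / (1 − p₀).
PS = (0.061305 − 0.045833) / (1 − 0.045833) = 0.015472 / 0.95417 ≈ 0.0162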